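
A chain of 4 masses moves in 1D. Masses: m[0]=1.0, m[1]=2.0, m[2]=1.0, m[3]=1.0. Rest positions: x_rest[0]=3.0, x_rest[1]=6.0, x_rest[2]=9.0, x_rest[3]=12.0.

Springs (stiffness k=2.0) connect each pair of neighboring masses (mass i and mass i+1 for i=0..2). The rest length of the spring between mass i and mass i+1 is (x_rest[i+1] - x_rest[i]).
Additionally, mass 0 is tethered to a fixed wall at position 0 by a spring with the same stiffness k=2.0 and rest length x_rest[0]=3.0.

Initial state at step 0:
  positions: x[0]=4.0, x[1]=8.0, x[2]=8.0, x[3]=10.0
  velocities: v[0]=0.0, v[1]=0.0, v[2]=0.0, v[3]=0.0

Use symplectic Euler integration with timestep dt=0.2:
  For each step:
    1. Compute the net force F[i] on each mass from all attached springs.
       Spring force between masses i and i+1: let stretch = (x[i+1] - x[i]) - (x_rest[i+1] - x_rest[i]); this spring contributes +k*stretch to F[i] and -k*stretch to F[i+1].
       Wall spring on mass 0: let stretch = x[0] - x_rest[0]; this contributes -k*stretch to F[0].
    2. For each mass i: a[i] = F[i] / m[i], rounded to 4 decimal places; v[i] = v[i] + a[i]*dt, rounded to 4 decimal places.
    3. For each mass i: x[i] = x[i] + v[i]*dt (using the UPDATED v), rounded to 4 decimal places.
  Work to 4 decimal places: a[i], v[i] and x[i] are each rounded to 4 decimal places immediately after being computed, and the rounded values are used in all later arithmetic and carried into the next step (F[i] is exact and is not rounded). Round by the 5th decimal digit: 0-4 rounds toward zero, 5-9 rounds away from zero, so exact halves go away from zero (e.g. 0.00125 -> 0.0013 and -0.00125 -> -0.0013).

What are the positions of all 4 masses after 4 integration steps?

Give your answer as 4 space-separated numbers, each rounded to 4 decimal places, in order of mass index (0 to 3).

Answer: 3.8323 6.6654 9.1685 10.8753

Derivation:
Step 0: x=[4.0000 8.0000 8.0000 10.0000] v=[0.0000 0.0000 0.0000 0.0000]
Step 1: x=[4.0000 7.8400 8.1600 10.0800] v=[0.0000 -0.8000 0.8000 0.4000]
Step 2: x=[3.9872 7.5392 8.4480 10.2464] v=[-0.0640 -1.5040 1.4400 0.8320]
Step 3: x=[3.9396 7.1327 8.8072 10.5089] v=[-0.2381 -2.0326 1.7958 1.3126]
Step 4: x=[3.8323 6.6654 9.1685 10.8753] v=[-0.5367 -2.3363 1.8067 1.8319]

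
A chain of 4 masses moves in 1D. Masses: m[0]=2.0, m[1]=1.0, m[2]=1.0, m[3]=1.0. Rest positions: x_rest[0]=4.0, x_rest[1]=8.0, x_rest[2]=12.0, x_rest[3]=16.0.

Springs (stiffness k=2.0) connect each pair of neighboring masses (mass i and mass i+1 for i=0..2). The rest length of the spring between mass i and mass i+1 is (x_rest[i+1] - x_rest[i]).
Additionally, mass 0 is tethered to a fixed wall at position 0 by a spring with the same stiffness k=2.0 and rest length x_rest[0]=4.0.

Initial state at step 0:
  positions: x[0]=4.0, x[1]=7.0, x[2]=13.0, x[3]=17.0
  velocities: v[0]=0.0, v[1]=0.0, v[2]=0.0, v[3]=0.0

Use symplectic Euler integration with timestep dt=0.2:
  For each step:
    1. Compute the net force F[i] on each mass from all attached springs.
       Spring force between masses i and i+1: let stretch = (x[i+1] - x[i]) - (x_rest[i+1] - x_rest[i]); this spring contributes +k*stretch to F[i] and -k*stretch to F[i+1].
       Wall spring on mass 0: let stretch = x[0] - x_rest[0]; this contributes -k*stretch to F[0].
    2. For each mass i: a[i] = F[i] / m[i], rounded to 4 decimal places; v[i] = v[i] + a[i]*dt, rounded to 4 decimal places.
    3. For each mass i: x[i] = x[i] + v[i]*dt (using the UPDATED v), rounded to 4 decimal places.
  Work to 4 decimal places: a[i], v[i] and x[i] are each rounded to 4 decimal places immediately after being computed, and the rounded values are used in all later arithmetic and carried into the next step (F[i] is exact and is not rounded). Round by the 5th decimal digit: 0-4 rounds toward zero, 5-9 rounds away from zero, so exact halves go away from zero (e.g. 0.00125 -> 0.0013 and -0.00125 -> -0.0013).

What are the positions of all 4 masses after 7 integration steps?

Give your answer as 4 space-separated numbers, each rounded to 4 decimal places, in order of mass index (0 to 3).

Answer: 3.9384 9.1571 12.0400 16.1526

Derivation:
Step 0: x=[4.0000 7.0000 13.0000 17.0000] v=[0.0000 0.0000 0.0000 0.0000]
Step 1: x=[3.9600 7.2400 12.8400 17.0000] v=[-0.2000 1.2000 -0.8000 0.0000]
Step 2: x=[3.8928 7.6656 12.5648 16.9872] v=[-0.3360 2.1280 -1.3760 -0.0640]
Step 3: x=[3.8208 8.1813 12.2515 16.9406] v=[-0.3600 2.5786 -1.5667 -0.2330]
Step 4: x=[3.7704 8.6738 11.9877 16.8389] v=[-0.2521 2.4625 -1.3191 -0.5086]
Step 5: x=[3.7653 9.0391 11.8469 16.6691] v=[-0.0255 1.8267 -0.7042 -0.8491]
Step 6: x=[3.8205 9.2072 11.8672 16.4335] v=[0.2762 0.8403 0.1016 -1.1780]
Step 7: x=[3.9384 9.1571 12.0400 16.1526] v=[0.5894 -0.2504 0.8641 -1.4045]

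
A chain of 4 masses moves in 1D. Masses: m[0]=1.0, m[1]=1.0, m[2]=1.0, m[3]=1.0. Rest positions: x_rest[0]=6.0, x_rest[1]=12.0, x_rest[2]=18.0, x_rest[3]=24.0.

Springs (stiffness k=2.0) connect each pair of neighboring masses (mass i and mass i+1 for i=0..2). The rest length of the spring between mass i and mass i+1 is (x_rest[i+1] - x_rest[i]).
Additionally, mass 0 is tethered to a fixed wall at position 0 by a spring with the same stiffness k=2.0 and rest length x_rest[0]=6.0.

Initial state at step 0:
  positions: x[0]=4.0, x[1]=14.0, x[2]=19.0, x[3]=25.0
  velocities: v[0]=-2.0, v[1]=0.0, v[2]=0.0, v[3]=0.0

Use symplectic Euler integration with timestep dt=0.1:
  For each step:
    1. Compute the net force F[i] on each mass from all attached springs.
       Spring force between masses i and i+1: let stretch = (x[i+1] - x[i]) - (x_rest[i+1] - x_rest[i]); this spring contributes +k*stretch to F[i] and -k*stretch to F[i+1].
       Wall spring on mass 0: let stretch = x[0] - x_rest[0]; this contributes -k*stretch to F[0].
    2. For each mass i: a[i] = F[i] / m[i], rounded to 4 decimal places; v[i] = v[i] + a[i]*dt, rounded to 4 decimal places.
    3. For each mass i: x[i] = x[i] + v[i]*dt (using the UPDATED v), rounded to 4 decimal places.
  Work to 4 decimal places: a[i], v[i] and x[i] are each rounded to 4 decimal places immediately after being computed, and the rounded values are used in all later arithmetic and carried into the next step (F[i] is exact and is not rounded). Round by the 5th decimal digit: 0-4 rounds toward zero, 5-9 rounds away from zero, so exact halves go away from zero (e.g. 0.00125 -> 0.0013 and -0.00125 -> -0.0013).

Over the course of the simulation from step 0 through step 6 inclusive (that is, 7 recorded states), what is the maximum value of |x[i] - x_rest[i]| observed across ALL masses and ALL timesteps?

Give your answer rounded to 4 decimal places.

Answer: 2.0800

Derivation:
Step 0: x=[4.0000 14.0000 19.0000 25.0000] v=[-2.0000 0.0000 0.0000 0.0000]
Step 1: x=[3.9200 13.9000 19.0200 25.0000] v=[-0.8000 -1.0000 0.2000 0.0000]
Step 2: x=[3.9612 13.7028 19.0572 25.0004] v=[0.4120 -1.9720 0.3720 0.0040]
Step 3: x=[4.1180 13.4179 19.1062 25.0019] v=[1.5681 -2.8494 0.4898 0.0154]
Step 4: x=[4.3785 13.0607 19.1593 25.0055] v=[2.6045 -3.5717 0.5313 0.0363]
Step 5: x=[4.7250 12.6519 19.2074 25.0122] v=[3.4652 -4.0884 0.4808 0.0671]
Step 6: x=[5.1356 12.2156 19.2405 25.0228] v=[4.1056 -4.3627 0.3307 0.1061]
Max displacement = 2.0800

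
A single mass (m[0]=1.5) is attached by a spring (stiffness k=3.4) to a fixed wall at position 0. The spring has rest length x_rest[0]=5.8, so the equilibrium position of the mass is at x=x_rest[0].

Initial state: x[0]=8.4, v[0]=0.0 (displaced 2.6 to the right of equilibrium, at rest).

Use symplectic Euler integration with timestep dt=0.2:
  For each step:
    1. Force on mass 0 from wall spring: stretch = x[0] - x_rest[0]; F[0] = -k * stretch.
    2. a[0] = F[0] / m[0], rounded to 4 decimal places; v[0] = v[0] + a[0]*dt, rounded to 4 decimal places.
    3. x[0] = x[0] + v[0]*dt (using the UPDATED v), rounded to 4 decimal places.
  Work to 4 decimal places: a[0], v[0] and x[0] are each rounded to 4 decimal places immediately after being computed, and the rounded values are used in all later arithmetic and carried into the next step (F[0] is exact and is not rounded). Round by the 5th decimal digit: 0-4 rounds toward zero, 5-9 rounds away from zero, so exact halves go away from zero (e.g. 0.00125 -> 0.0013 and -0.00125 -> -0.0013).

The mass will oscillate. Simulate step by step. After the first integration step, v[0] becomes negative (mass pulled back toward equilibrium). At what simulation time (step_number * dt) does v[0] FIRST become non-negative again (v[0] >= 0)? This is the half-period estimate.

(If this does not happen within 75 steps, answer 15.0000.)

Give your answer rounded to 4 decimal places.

Answer: 2.2000

Derivation:
Step 0: x=[8.4000] v=[0.0000]
Step 1: x=[8.1643] v=[-1.1787]
Step 2: x=[7.7142] v=[-2.2505]
Step 3: x=[7.0905] v=[-3.1183]
Step 4: x=[6.3498] v=[-3.7033]
Step 5: x=[5.5593] v=[-3.9525]
Step 6: x=[4.7906] v=[-3.8434]
Step 7: x=[4.1134] v=[-3.3858]
Step 8: x=[3.5892] v=[-2.6212]
Step 9: x=[3.2654] v=[-1.6190]
Step 10: x=[3.1714] v=[-0.4700]
Step 11: x=[3.3157] v=[0.7216]
First v>=0 after going negative at step 11, time=2.2000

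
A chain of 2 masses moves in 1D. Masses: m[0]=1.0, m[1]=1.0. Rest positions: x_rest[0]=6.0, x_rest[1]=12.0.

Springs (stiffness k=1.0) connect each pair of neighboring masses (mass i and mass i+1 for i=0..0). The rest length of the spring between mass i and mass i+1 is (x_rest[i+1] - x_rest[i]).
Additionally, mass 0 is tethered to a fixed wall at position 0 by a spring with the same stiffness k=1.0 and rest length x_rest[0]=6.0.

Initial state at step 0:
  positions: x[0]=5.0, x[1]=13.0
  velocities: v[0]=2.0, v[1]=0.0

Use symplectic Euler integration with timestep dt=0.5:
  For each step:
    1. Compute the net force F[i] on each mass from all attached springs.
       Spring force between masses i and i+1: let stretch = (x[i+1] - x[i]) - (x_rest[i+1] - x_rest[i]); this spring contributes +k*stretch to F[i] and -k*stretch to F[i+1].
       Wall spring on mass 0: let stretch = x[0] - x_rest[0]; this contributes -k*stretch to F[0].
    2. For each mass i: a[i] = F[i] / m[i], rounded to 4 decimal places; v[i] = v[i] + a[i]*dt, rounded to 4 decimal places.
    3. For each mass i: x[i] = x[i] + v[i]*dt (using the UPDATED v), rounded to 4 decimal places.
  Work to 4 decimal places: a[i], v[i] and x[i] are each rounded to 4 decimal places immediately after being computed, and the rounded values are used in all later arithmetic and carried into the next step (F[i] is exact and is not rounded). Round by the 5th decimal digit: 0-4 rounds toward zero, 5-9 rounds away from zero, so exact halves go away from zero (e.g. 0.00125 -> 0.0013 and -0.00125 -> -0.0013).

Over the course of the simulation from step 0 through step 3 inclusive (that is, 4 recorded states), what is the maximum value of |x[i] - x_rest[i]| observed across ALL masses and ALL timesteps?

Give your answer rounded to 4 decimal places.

Answer: 2.6407

Derivation:
Step 0: x=[5.0000 13.0000] v=[2.0000 0.0000]
Step 1: x=[6.7500 12.5000] v=[3.5000 -1.0000]
Step 2: x=[8.2500 12.0625] v=[3.0000 -0.8750]
Step 3: x=[8.6407 12.1719] v=[0.7813 0.2188]
Max displacement = 2.6407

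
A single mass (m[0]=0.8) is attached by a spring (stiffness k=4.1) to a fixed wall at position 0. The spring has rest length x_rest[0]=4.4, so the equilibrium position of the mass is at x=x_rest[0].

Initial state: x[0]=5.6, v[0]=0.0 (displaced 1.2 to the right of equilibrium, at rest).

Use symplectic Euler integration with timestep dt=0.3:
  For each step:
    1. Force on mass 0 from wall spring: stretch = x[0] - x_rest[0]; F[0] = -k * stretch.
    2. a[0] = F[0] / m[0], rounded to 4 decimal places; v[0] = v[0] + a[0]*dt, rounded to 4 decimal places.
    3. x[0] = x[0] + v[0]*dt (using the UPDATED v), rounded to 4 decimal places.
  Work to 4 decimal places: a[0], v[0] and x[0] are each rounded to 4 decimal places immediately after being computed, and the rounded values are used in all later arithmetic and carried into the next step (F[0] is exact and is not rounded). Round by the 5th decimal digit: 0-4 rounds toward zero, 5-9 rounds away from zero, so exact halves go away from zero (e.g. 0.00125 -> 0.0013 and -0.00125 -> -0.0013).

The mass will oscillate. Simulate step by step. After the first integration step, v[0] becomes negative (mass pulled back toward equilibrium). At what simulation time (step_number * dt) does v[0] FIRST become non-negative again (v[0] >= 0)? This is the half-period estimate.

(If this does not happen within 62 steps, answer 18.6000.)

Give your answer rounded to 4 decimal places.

Step 0: x=[5.6000] v=[0.0000]
Step 1: x=[5.0465] v=[-1.8450]
Step 2: x=[4.1948] v=[-2.8390]
Step 3: x=[3.4378] v=[-2.5235]
Step 4: x=[3.1246] v=[-1.0441]
Step 5: x=[3.3996] v=[0.9168]
First v>=0 after going negative at step 5, time=1.5000

Answer: 1.5000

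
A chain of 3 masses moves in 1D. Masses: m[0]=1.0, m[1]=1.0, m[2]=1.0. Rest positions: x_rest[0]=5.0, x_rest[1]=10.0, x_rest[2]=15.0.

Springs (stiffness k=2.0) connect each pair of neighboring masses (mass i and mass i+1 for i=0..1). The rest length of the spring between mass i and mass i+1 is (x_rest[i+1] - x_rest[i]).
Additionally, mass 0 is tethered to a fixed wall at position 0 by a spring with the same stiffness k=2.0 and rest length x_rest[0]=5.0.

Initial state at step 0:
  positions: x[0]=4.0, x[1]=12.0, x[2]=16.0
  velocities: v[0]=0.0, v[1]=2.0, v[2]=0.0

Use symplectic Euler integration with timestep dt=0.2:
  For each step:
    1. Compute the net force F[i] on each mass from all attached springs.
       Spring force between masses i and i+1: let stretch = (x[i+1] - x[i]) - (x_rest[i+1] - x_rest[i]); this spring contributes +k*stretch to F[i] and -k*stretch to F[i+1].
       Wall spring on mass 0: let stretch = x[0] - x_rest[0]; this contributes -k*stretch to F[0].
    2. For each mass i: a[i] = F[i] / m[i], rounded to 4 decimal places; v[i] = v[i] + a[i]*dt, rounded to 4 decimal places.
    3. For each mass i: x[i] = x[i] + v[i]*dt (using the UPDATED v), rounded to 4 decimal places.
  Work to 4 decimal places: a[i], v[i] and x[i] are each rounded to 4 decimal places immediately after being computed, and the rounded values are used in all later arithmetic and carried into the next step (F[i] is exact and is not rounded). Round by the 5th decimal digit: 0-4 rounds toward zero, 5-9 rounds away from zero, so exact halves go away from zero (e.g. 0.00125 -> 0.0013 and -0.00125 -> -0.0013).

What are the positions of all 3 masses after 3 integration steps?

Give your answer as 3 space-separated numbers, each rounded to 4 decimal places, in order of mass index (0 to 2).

Answer: 5.6727 11.4333 16.4495

Derivation:
Step 0: x=[4.0000 12.0000 16.0000] v=[0.0000 2.0000 0.0000]
Step 1: x=[4.3200 12.0800 16.0800] v=[1.6000 0.4000 0.4000]
Step 2: x=[4.9152 11.8592 16.2400] v=[2.9760 -1.1040 0.8000]
Step 3: x=[5.6727 11.4333 16.4495] v=[3.7875 -2.1293 1.0477]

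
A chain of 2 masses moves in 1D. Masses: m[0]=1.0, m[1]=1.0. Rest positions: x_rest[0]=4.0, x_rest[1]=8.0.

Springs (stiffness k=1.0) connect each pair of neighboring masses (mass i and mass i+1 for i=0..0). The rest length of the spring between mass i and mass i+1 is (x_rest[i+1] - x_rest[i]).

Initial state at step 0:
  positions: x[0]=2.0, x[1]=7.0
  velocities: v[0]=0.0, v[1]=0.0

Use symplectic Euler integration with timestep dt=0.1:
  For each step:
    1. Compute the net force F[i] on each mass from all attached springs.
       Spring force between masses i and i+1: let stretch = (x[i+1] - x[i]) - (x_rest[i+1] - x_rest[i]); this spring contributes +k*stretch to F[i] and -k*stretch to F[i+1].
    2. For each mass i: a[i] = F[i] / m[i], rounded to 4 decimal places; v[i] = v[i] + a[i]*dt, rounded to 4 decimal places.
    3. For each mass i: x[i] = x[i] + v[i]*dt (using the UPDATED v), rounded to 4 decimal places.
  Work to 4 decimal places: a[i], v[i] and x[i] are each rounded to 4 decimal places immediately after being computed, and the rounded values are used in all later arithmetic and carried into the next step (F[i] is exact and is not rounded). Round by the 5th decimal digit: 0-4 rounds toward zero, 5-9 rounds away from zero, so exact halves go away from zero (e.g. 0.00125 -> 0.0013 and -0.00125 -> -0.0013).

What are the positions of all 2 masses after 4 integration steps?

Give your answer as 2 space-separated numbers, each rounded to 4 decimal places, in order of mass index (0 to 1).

Step 0: x=[2.0000 7.0000] v=[0.0000 0.0000]
Step 1: x=[2.0100 6.9900] v=[0.1000 -0.1000]
Step 2: x=[2.0298 6.9702] v=[0.1980 -0.1980]
Step 3: x=[2.0590 6.9410] v=[0.2920 -0.2920]
Step 4: x=[2.0970 6.9030] v=[0.3802 -0.3802]

Answer: 2.0970 6.9030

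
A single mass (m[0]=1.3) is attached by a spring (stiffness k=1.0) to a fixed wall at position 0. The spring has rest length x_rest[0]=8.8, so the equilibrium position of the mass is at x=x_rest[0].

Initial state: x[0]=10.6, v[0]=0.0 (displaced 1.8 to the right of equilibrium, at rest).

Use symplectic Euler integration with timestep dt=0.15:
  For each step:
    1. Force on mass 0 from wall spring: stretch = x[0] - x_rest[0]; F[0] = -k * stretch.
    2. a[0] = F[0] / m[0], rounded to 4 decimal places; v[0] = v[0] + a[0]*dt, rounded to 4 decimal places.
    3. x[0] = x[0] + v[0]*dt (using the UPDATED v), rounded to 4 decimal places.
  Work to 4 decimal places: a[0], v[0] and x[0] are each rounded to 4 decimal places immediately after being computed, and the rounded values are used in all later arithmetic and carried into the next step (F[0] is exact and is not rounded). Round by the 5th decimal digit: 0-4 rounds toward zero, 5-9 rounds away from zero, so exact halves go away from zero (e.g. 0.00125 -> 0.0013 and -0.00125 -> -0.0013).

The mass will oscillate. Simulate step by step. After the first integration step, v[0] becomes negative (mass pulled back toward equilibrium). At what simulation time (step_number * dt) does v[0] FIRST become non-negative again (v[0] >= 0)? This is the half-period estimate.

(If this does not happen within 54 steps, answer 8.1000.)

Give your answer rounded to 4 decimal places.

Answer: 3.6000

Derivation:
Step 0: x=[10.6000] v=[0.0000]
Step 1: x=[10.5688] v=[-0.2077]
Step 2: x=[10.5070] v=[-0.4118]
Step 3: x=[10.4157] v=[-0.6088]
Step 4: x=[10.2964] v=[-0.7952]
Step 5: x=[10.1512] v=[-0.9679]
Step 6: x=[9.9826] v=[-1.1238]
Step 7: x=[9.7936] v=[-1.2603]
Step 8: x=[9.5874] v=[-1.3749]
Step 9: x=[9.3675] v=[-1.4658]
Step 10: x=[9.1378] v=[-1.5313]
Step 11: x=[8.9023] v=[-1.5703]
Step 12: x=[8.6650] v=[-1.5821]
Step 13: x=[8.4300] v=[-1.5665]
Step 14: x=[8.2014] v=[-1.5238]
Step 15: x=[7.9832] v=[-1.4547]
Step 16: x=[7.7791] v=[-1.3605]
Step 17: x=[7.5927] v=[-1.2427]
Step 18: x=[7.4272] v=[-1.1034]
Step 19: x=[7.2855] v=[-0.9450]
Step 20: x=[7.1700] v=[-0.7703]
Step 21: x=[7.0827] v=[-0.5822]
Step 22: x=[7.0251] v=[-0.3841]
Step 23: x=[6.9982] v=[-0.1793]
Step 24: x=[7.0025] v=[0.0286]
First v>=0 after going negative at step 24, time=3.6000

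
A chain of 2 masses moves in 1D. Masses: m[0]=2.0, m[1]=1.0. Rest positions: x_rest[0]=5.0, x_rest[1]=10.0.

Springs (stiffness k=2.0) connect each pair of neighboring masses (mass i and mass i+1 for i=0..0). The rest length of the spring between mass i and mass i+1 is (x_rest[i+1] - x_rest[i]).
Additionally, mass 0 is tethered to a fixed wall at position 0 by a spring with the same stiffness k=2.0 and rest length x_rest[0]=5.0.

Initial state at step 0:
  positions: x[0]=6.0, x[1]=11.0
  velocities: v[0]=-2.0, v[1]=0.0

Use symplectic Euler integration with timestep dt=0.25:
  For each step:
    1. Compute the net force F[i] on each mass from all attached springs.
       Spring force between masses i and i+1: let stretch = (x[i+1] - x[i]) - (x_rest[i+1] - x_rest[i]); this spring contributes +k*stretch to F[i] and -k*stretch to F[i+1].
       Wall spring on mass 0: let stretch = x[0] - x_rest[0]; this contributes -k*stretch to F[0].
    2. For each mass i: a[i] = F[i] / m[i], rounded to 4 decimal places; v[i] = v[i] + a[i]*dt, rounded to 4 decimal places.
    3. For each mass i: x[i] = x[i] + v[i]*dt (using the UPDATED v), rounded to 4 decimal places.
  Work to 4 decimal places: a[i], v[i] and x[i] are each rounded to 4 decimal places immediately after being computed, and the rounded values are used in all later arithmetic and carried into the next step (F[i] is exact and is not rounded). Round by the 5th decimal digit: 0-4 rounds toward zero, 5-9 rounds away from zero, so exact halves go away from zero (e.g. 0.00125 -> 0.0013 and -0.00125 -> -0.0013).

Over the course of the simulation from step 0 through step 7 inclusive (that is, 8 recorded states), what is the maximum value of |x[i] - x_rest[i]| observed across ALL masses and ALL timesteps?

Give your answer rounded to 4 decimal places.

Answer: 1.5420

Derivation:
Step 0: x=[6.0000 11.0000] v=[-2.0000 0.0000]
Step 1: x=[5.4375 11.0000] v=[-2.2500 0.0000]
Step 2: x=[4.8828 10.9297] v=[-2.2188 -0.2813]
Step 3: x=[4.4009 10.7285] v=[-1.9278 -0.8048]
Step 4: x=[4.0394 10.3614] v=[-1.4461 -1.4686]
Step 5: x=[3.8205 9.8290] v=[-0.8755 -2.1296]
Step 6: x=[3.7384 9.1705] v=[-0.3285 -2.6339]
Step 7: x=[3.7621 8.4580] v=[0.0949 -2.8500]
Max displacement = 1.5420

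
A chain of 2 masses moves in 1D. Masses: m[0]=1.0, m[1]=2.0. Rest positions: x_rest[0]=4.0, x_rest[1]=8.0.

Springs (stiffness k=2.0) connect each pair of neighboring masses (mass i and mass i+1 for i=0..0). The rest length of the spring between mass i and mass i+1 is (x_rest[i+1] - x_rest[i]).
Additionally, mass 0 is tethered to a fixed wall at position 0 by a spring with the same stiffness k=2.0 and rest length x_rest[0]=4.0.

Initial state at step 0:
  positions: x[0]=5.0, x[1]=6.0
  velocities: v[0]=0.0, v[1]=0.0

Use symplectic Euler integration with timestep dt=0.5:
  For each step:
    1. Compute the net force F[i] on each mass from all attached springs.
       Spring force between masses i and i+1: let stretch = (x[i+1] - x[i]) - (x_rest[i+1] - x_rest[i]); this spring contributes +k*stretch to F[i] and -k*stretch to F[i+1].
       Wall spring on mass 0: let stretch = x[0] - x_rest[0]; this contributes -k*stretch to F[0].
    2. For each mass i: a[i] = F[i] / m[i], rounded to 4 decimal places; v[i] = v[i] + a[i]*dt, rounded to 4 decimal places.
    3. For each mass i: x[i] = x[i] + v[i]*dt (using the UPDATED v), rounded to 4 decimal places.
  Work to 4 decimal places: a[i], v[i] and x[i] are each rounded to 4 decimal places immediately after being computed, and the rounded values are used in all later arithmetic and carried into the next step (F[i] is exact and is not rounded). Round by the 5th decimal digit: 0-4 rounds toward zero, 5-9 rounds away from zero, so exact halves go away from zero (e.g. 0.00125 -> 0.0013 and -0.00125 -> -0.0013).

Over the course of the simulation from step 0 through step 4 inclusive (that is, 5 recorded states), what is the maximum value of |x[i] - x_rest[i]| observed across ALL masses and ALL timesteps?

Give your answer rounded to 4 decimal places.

Step 0: x=[5.0000 6.0000] v=[0.0000 0.0000]
Step 1: x=[3.0000 6.7500] v=[-4.0000 1.5000]
Step 2: x=[1.3750 7.5625] v=[-3.2500 1.6250]
Step 3: x=[2.1563 7.8282] v=[1.5625 0.5313]
Step 4: x=[4.6954 7.6759] v=[5.0781 -0.3047]
Max displacement = 2.6250

Answer: 2.6250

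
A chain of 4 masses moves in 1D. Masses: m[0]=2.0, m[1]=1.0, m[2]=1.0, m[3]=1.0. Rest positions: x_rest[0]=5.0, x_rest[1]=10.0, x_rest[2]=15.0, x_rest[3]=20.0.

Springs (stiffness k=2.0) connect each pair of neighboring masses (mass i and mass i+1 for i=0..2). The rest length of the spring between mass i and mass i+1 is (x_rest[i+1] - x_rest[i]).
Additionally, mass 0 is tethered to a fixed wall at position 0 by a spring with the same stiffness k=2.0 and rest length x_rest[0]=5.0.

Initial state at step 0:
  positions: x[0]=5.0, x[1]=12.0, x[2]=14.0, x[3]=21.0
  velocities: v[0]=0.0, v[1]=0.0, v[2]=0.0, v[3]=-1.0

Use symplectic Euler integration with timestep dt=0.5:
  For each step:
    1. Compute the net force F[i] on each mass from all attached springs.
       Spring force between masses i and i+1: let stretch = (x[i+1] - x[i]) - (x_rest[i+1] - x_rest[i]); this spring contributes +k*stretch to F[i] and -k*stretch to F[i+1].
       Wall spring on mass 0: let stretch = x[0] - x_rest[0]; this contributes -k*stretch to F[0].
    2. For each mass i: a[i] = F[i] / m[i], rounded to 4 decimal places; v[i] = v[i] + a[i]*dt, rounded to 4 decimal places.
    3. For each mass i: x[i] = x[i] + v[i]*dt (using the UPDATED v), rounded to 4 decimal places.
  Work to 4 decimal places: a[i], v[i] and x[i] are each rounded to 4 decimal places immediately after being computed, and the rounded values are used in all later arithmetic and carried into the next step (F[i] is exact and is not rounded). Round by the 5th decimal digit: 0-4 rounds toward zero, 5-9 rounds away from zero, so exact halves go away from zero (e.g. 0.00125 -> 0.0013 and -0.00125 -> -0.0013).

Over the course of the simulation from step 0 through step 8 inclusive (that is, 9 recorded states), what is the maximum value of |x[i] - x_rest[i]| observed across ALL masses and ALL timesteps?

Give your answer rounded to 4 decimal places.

Step 0: x=[5.0000 12.0000 14.0000 21.0000] v=[0.0000 0.0000 0.0000 -1.0000]
Step 1: x=[5.5000 9.5000 16.5000 19.5000] v=[1.0000 -5.0000 5.0000 -3.0000]
Step 2: x=[5.6250 8.5000 17.0000 19.0000] v=[0.2500 -2.0000 1.0000 -1.0000]
Step 3: x=[5.0625 10.3125 14.2500 20.0000] v=[-1.1250 3.6250 -5.5000 2.0000]
Step 4: x=[4.5469 11.4688 12.4063 20.6250] v=[-1.0313 2.3125 -3.6875 1.2500]
Step 5: x=[4.6250 9.6329 14.2032 19.6407] v=[0.1562 -3.6719 3.5937 -1.9687]
Step 6: x=[4.7989 7.5782 16.4337 18.4376] v=[0.3477 -4.1095 4.4609 -2.4062]
Step 7: x=[4.4679 8.5616 15.2384 18.7326] v=[-0.6621 1.9667 -2.3907 0.5899]
Step 8: x=[4.0433 10.8365 12.4518 19.7805] v=[-0.8492 4.5498 -5.5733 2.0957]
Max displacement = 2.5937

Answer: 2.5937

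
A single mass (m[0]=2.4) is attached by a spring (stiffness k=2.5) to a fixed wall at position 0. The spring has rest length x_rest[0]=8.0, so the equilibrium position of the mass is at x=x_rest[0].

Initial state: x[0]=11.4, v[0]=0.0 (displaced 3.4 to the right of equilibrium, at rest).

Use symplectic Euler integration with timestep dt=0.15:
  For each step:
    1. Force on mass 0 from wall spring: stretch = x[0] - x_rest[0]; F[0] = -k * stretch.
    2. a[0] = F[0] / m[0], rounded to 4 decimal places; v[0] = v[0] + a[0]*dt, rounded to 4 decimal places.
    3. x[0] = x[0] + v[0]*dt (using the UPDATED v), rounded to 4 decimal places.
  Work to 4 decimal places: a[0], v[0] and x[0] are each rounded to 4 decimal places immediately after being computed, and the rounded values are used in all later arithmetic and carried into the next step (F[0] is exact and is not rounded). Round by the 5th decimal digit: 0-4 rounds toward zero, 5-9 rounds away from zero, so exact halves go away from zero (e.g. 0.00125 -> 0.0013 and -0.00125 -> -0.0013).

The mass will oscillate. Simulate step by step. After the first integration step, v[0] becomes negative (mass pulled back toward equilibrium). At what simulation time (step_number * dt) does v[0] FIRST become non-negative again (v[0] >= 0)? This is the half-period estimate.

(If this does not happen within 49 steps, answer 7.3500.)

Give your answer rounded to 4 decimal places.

Answer: 3.1500

Derivation:
Step 0: x=[11.4000] v=[0.0000]
Step 1: x=[11.3203] v=[-0.5313]
Step 2: x=[11.1628] v=[-1.0501]
Step 3: x=[10.9312] v=[-1.5443]
Step 4: x=[10.6309] v=[-2.0023]
Step 5: x=[10.2689] v=[-2.4134]
Step 6: x=[9.8537] v=[-2.7679]
Step 7: x=[9.3951] v=[-3.0575]
Step 8: x=[8.9038] v=[-3.2755]
Step 9: x=[8.3913] v=[-3.4167]
Step 10: x=[7.8696] v=[-3.4778]
Step 11: x=[7.3510] v=[-3.4574]
Step 12: x=[6.8476] v=[-3.3560]
Step 13: x=[6.3712] v=[-3.1759]
Step 14: x=[5.9330] v=[-2.9214]
Step 15: x=[5.5432] v=[-2.5984]
Step 16: x=[5.2110] v=[-2.2145]
Step 17: x=[4.9442] v=[-1.7787]
Step 18: x=[4.7490] v=[-1.3012]
Step 19: x=[4.6300] v=[-0.7932]
Step 20: x=[4.5900] v=[-0.2666]
Step 21: x=[4.6299] v=[0.2662]
First v>=0 after going negative at step 21, time=3.1500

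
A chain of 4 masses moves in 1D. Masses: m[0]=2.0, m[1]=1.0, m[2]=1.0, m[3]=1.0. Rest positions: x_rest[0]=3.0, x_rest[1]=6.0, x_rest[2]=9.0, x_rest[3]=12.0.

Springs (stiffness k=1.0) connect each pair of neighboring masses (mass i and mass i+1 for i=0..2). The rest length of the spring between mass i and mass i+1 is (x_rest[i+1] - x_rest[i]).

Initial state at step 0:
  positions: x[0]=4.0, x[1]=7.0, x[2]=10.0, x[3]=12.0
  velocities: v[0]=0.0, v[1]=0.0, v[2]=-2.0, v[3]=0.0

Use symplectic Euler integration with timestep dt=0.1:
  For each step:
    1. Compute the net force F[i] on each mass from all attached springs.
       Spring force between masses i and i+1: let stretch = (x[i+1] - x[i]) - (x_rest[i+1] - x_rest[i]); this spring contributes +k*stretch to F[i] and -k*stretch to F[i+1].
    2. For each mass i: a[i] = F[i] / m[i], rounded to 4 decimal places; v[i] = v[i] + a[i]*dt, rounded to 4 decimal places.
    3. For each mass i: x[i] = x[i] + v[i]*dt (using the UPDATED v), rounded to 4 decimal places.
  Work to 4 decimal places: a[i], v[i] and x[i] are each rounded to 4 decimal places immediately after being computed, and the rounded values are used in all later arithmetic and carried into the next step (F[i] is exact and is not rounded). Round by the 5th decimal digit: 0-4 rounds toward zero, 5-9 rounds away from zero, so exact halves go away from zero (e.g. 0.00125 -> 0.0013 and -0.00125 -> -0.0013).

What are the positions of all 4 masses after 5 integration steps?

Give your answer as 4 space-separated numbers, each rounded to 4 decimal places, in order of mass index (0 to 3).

Answer: 3.9998 6.9583 8.9378 12.1044

Derivation:
Step 0: x=[4.0000 7.0000 10.0000 12.0000] v=[0.0000 0.0000 -2.0000 0.0000]
Step 1: x=[4.0000 7.0000 9.7900 12.0100] v=[0.0000 0.0000 -2.1000 0.1000]
Step 2: x=[4.0000 6.9979 9.5743 12.0278] v=[0.0000 -0.0210 -2.1570 0.1780]
Step 3: x=[4.0000 6.9916 9.3574 12.0511] v=[-0.0001 -0.0632 -2.1693 0.2327]
Step 4: x=[4.0000 6.9790 9.1438 12.0774] v=[-0.0005 -0.1258 -2.1365 0.2633]
Step 5: x=[3.9998 6.9583 8.9378 12.1044] v=[-0.0016 -0.2072 -2.0596 0.2699]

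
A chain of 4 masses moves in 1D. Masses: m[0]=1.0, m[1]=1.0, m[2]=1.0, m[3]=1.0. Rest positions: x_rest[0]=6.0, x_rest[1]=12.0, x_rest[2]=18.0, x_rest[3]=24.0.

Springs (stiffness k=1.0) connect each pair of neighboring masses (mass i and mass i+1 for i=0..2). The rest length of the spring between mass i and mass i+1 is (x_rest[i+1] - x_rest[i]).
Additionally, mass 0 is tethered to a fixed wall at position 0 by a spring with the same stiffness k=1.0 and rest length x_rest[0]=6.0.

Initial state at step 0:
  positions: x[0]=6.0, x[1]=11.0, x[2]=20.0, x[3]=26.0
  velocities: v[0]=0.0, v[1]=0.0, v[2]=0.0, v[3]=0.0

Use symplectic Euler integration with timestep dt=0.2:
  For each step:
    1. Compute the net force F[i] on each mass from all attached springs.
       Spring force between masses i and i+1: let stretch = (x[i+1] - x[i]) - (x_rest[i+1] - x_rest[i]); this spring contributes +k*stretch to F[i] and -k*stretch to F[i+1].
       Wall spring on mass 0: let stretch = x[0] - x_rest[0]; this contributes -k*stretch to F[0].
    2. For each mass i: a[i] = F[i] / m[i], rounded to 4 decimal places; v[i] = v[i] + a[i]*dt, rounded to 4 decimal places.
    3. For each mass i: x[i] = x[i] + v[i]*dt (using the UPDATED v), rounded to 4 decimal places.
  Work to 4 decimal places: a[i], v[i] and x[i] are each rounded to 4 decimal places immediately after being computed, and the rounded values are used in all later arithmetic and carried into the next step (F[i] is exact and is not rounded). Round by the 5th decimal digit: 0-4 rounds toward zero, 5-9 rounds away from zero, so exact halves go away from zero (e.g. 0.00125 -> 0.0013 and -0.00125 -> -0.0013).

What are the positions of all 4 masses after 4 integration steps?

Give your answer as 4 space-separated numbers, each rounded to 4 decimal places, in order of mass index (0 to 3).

Answer: 5.7335 12.3296 19.0247 25.9337

Derivation:
Step 0: x=[6.0000 11.0000 20.0000 26.0000] v=[0.0000 0.0000 0.0000 0.0000]
Step 1: x=[5.9600 11.1600 19.8800 26.0000] v=[-0.2000 0.8000 -0.6000 0.0000]
Step 2: x=[5.8896 11.4608 19.6560 25.9952] v=[-0.3520 1.5040 -1.1200 -0.0240]
Step 3: x=[5.8065 11.8666 19.3578 25.9768] v=[-0.4157 2.0288 -1.4912 -0.0918]
Step 4: x=[5.7335 12.3296 19.0247 25.9337] v=[-0.3650 2.3150 -1.6656 -0.2156]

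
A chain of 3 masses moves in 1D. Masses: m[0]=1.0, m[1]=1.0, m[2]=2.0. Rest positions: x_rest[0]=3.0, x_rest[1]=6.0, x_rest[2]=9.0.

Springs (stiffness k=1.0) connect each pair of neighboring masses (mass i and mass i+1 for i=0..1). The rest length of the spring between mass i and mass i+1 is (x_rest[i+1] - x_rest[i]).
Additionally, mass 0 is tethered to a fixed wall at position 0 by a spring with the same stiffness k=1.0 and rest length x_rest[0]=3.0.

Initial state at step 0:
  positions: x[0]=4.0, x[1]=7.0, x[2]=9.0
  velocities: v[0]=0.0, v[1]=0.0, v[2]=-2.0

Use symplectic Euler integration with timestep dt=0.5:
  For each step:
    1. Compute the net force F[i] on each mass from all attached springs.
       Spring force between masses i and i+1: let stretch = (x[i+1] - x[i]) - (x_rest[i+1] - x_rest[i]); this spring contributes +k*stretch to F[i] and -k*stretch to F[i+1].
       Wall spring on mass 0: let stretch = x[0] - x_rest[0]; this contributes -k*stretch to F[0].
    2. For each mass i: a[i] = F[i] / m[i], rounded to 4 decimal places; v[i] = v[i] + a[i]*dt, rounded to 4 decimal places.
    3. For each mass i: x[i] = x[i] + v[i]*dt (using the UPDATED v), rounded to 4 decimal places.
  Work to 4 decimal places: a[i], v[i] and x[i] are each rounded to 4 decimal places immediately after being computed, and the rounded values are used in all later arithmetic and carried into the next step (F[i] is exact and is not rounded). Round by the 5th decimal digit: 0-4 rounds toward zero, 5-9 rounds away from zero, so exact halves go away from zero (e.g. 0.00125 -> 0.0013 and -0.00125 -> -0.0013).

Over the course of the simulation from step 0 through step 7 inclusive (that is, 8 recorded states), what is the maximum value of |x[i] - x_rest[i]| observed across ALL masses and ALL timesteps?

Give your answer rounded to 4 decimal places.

Answer: 3.5561

Derivation:
Step 0: x=[4.0000 7.0000 9.0000] v=[0.0000 0.0000 -2.0000]
Step 1: x=[3.7500 6.7500 8.1250] v=[-0.5000 -0.5000 -1.7500]
Step 2: x=[3.3125 6.0938 7.4531] v=[-0.8750 -1.3125 -1.3438]
Step 3: x=[2.7422 5.0821 6.9863] v=[-1.1406 -2.0235 -0.9336]
Step 4: x=[2.0713 3.9614 6.6565] v=[-1.3418 -2.2414 -0.6597]
Step 5: x=[1.3551 3.0420 6.3648] v=[-1.4324 -1.8389 -0.5835]
Step 6: x=[0.7219 2.5315 6.0327] v=[-1.2665 -1.0210 -0.6642]
Step 7: x=[0.3606 2.4439 5.6380] v=[-0.7227 -0.1752 -0.7895]
Max displacement = 3.5561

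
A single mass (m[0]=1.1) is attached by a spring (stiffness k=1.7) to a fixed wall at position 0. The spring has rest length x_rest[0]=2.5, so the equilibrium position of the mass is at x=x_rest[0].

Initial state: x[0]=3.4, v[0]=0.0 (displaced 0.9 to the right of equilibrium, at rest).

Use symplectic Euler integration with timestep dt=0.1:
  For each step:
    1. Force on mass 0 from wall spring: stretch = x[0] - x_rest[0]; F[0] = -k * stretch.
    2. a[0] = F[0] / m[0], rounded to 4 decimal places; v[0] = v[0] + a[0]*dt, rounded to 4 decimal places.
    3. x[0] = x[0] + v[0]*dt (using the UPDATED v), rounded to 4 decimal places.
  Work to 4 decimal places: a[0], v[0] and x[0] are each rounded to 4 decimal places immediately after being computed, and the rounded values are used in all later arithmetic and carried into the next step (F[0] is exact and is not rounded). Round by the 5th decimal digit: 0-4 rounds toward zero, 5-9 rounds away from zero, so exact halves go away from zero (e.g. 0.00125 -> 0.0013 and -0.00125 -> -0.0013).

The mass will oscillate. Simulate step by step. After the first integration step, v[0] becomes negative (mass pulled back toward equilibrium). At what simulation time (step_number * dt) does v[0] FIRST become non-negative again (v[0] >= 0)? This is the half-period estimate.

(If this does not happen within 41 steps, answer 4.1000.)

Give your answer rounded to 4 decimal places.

Answer: 2.6000

Derivation:
Step 0: x=[3.4000] v=[0.0000]
Step 1: x=[3.3861] v=[-0.1391]
Step 2: x=[3.3585] v=[-0.2760]
Step 3: x=[3.3176] v=[-0.4087]
Step 4: x=[3.2641] v=[-0.5351]
Step 5: x=[3.1988] v=[-0.6532]
Step 6: x=[3.1227] v=[-0.7612]
Step 7: x=[3.0370] v=[-0.8574]
Step 8: x=[2.9430] v=[-0.9404]
Step 9: x=[2.8421] v=[-1.0089]
Step 10: x=[2.7359] v=[-1.0618]
Step 11: x=[2.6261] v=[-1.0983]
Step 12: x=[2.5143] v=[-1.1178]
Step 13: x=[2.4023] v=[-1.1200]
Step 14: x=[2.2918] v=[-1.1049]
Step 15: x=[2.1845] v=[-1.0727]
Step 16: x=[2.0821] v=[-1.0239]
Step 17: x=[1.9862] v=[-0.9593]
Step 18: x=[1.8982] v=[-0.8799]
Step 19: x=[1.8195] v=[-0.7869]
Step 20: x=[1.7513] v=[-0.6817]
Step 21: x=[1.6947] v=[-0.5660]
Step 22: x=[1.6506] v=[-0.4415]
Step 23: x=[1.6196] v=[-0.3102]
Step 24: x=[1.6022] v=[-0.1741]
Step 25: x=[1.5987] v=[-0.0354]
Step 26: x=[1.6091] v=[0.1039]
First v>=0 after going negative at step 26, time=2.6000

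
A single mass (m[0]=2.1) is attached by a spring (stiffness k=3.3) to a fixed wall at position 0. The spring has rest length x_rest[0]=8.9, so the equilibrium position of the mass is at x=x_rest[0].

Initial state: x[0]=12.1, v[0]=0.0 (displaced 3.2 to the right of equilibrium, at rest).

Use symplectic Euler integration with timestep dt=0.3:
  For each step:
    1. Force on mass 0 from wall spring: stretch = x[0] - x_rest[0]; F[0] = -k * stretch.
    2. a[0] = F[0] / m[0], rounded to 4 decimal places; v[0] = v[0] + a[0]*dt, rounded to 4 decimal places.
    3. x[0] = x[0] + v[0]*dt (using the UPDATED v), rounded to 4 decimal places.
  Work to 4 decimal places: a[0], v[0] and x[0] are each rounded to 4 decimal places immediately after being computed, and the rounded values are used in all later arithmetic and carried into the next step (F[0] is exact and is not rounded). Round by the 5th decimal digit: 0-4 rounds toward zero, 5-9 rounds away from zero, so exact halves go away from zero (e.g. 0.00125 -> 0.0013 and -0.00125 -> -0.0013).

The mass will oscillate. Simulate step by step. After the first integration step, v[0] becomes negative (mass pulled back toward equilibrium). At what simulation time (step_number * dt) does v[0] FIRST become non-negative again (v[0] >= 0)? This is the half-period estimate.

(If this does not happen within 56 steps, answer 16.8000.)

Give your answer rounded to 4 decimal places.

Step 0: x=[12.1000] v=[0.0000]
Step 1: x=[11.6474] v=[-1.5086]
Step 2: x=[10.8063] v=[-2.8038]
Step 3: x=[9.6956] v=[-3.7025]
Step 4: x=[8.4723] v=[-4.0776]
Step 5: x=[7.3095] v=[-3.8760]
Step 6: x=[6.3716] v=[-3.1262]
Step 7: x=[5.7913] v=[-1.9342]
Step 8: x=[5.6507] v=[-0.4687]
Step 9: x=[5.9696] v=[1.0631]
First v>=0 after going negative at step 9, time=2.7000

Answer: 2.7000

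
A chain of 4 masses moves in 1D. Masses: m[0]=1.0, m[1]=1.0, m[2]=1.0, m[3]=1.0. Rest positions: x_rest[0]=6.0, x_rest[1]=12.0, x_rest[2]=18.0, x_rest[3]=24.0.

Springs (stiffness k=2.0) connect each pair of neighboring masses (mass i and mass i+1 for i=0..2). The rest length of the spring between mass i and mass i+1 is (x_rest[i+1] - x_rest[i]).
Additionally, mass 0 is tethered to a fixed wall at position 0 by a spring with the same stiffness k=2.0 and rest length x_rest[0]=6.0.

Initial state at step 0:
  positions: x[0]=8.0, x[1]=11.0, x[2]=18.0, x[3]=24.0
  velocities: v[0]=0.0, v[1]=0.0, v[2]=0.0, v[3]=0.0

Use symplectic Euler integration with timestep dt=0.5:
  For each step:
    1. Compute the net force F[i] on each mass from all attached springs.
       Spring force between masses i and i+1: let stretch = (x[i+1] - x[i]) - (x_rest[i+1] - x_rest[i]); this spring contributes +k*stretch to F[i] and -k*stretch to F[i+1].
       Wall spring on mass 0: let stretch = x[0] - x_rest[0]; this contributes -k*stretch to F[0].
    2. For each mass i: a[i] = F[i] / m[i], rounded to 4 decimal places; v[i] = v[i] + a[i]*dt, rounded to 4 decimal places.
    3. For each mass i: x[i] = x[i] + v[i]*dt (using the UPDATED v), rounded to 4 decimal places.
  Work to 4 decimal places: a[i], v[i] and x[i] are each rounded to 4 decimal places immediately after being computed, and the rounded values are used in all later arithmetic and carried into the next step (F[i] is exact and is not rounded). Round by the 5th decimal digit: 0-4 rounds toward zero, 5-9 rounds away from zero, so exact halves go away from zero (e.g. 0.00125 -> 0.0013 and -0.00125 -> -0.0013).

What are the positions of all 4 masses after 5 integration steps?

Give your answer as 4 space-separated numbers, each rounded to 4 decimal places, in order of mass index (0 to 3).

Step 0: x=[8.0000 11.0000 18.0000 24.0000] v=[0.0000 0.0000 0.0000 0.0000]
Step 1: x=[5.5000 13.0000 17.5000 24.0000] v=[-5.0000 4.0000 -1.0000 0.0000]
Step 2: x=[4.0000 13.5000 18.0000 23.7500] v=[-3.0000 1.0000 1.0000 -0.5000]
Step 3: x=[5.2500 11.5000 19.1250 23.6250] v=[2.5000 -4.0000 2.2500 -0.2500]
Step 4: x=[7.0000 10.1875 18.6875 24.2500] v=[3.5000 -2.6250 -0.8750 1.2500]
Step 5: x=[6.8438 11.5313 16.7813 25.0938] v=[-0.3125 2.6875 -3.8125 1.6875]

Answer: 6.8438 11.5313 16.7813 25.0938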